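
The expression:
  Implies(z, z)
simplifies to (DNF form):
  True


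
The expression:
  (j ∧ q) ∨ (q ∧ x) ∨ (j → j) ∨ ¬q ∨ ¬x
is always true.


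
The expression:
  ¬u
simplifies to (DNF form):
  ¬u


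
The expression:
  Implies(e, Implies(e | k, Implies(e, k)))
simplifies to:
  k | ~e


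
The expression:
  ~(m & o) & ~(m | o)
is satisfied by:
  {o: False, m: False}


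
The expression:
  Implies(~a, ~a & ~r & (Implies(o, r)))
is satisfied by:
  {a: True, r: False, o: False}
  {a: True, o: True, r: False}
  {a: True, r: True, o: False}
  {a: True, o: True, r: True}
  {o: False, r: False, a: False}


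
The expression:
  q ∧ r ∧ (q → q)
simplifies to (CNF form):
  q ∧ r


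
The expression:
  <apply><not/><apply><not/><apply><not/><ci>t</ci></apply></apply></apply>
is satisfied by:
  {t: False}


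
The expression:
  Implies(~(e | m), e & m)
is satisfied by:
  {m: True, e: True}
  {m: True, e: False}
  {e: True, m: False}


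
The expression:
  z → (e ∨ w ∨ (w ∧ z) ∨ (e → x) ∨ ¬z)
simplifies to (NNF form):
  True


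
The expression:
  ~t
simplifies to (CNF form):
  ~t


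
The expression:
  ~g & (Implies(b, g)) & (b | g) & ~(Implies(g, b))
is never true.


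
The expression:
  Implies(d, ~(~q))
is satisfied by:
  {q: True, d: False}
  {d: False, q: False}
  {d: True, q: True}


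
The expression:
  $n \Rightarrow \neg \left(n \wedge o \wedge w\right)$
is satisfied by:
  {w: False, o: False, n: False}
  {n: True, w: False, o: False}
  {o: True, w: False, n: False}
  {n: True, o: True, w: False}
  {w: True, n: False, o: False}
  {n: True, w: True, o: False}
  {o: True, w: True, n: False}


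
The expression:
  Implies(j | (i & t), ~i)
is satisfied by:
  {t: False, i: False, j: False}
  {j: True, t: False, i: False}
  {t: True, j: False, i: False}
  {j: True, t: True, i: False}
  {i: True, j: False, t: False}


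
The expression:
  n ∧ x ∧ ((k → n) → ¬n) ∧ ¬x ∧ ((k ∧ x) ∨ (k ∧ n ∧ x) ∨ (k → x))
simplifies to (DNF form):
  False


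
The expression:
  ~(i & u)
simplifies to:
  ~i | ~u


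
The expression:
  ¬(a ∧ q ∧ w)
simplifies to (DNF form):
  ¬a ∨ ¬q ∨ ¬w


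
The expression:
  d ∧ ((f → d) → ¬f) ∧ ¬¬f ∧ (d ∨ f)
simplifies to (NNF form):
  False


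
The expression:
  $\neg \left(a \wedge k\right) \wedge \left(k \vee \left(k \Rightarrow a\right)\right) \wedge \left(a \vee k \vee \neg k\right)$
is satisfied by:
  {k: False, a: False}
  {a: True, k: False}
  {k: True, a: False}


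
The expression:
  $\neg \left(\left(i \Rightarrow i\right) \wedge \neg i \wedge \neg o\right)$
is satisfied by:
  {i: True, o: True}
  {i: True, o: False}
  {o: True, i: False}


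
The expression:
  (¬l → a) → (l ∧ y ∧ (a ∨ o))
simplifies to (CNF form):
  (l ∨ ¬a) ∧ (y ∨ ¬l) ∧ (a ∨ o ∨ ¬l)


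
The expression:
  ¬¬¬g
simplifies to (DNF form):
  ¬g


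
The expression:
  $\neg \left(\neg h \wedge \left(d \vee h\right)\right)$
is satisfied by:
  {h: True, d: False}
  {d: False, h: False}
  {d: True, h: True}


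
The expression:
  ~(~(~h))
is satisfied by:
  {h: False}


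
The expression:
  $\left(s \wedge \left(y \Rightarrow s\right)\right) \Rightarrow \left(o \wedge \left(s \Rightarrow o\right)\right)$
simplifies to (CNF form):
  $o \vee \neg s$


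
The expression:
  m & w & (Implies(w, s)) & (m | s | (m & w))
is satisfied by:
  {m: True, w: True, s: True}


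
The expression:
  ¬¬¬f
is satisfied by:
  {f: False}


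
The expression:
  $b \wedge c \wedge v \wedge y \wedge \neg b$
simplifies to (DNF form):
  $\text{False}$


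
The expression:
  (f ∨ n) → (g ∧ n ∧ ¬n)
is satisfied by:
  {n: False, f: False}


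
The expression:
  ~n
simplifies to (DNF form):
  ~n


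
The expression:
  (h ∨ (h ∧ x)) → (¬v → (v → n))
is always true.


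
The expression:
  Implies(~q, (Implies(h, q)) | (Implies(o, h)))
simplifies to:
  True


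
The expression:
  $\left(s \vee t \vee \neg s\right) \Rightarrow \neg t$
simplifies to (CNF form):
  $\neg t$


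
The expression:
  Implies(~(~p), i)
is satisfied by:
  {i: True, p: False}
  {p: False, i: False}
  {p: True, i: True}


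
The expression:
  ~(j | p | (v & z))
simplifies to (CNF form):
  ~j & ~p & (~v | ~z)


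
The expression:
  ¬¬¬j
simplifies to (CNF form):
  ¬j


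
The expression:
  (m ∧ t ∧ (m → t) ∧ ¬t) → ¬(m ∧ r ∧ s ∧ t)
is always true.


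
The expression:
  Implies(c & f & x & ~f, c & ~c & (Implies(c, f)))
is always true.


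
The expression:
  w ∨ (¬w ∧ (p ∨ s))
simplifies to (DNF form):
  p ∨ s ∨ w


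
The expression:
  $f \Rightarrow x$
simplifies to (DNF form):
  $x \vee \neg f$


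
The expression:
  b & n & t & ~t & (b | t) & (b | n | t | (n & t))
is never true.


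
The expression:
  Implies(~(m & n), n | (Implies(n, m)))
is always true.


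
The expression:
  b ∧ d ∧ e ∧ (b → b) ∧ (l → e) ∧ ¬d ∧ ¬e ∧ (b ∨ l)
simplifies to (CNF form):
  False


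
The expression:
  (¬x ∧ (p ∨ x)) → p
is always true.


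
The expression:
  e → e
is always true.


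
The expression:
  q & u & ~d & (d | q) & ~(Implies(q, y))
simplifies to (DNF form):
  q & u & ~d & ~y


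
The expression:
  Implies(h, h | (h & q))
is always true.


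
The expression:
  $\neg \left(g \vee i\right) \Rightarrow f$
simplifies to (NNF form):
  $f \vee g \vee i$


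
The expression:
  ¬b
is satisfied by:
  {b: False}


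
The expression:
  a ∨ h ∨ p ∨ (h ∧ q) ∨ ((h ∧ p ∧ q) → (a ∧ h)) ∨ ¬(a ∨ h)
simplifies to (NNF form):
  True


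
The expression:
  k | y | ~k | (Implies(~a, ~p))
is always true.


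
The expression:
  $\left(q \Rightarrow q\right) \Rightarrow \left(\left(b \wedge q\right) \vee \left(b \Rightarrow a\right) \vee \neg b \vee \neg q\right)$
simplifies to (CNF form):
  $\text{True}$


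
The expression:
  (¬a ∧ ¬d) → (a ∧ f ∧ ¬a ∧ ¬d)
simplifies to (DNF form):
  a ∨ d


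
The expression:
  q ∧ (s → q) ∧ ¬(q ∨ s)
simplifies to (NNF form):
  False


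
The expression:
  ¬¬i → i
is always true.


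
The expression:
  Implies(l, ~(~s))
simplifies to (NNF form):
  s | ~l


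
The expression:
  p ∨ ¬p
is always true.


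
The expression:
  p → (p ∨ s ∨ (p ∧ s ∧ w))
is always true.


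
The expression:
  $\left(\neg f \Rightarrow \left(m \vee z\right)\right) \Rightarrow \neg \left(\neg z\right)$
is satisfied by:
  {z: True, f: False, m: False}
  {z: True, m: True, f: False}
  {z: True, f: True, m: False}
  {z: True, m: True, f: True}
  {m: False, f: False, z: False}


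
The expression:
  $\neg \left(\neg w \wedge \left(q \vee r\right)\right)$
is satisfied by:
  {w: True, r: False, q: False}
  {q: True, w: True, r: False}
  {w: True, r: True, q: False}
  {q: True, w: True, r: True}
  {q: False, r: False, w: False}


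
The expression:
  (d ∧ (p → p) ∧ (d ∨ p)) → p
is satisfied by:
  {p: True, d: False}
  {d: False, p: False}
  {d: True, p: True}


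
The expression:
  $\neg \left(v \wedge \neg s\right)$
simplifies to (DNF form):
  $s \vee \neg v$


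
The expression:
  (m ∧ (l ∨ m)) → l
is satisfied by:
  {l: True, m: False}
  {m: False, l: False}
  {m: True, l: True}


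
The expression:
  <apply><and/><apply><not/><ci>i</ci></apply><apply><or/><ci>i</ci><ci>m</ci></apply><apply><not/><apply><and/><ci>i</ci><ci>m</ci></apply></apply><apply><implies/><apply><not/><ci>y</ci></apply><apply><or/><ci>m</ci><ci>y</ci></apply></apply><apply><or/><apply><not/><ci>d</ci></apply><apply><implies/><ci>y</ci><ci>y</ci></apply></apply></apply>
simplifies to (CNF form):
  <apply><and/><ci>m</ci><apply><not/><ci>i</ci></apply></apply>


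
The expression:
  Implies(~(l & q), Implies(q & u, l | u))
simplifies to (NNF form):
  True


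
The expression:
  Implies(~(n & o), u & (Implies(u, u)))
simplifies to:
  u | (n & o)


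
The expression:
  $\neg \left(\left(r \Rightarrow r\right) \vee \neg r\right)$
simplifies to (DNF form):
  $\text{False}$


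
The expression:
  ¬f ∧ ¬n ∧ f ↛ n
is never true.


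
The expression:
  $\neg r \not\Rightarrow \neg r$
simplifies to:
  $\text{False}$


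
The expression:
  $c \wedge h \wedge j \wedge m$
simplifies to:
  $c \wedge h \wedge j \wedge m$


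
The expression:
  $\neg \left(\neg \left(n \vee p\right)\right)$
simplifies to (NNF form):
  $n \vee p$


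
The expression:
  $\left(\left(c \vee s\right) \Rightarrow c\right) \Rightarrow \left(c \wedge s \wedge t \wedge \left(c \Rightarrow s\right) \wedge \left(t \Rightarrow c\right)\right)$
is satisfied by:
  {s: True, t: True, c: False}
  {s: True, c: False, t: False}
  {s: True, t: True, c: True}


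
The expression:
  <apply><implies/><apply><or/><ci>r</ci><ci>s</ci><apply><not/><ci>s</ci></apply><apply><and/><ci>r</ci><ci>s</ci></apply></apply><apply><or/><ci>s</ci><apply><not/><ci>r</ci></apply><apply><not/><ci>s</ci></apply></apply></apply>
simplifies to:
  <true/>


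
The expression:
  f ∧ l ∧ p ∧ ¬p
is never true.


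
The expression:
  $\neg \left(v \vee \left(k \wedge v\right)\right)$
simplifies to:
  $\neg v$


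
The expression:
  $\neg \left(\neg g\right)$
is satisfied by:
  {g: True}


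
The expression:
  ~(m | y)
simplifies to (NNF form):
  ~m & ~y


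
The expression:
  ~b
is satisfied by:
  {b: False}


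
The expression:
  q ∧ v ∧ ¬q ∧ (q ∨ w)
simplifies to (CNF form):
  False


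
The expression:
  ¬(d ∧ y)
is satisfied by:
  {d: False, y: False}
  {y: True, d: False}
  {d: True, y: False}


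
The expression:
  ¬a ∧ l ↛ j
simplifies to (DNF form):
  l ∧ ¬a ∧ ¬j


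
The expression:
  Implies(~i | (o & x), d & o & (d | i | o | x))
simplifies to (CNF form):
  (d | i) & (i | o) & (d | i | ~o) & (d | i | ~x) & (i | o | ~o) & (i | o | ~x) & (d | ~o | ~x) & (o | ~o | ~x)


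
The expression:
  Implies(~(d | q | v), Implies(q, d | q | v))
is always true.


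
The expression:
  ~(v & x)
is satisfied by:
  {v: False, x: False}
  {x: True, v: False}
  {v: True, x: False}


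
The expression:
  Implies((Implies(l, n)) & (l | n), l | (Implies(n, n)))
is always true.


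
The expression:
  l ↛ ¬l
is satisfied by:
  {l: True}


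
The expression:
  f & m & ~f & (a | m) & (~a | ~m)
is never true.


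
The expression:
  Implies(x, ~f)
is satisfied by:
  {x: False, f: False}
  {f: True, x: False}
  {x: True, f: False}


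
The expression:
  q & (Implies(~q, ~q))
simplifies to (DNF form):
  q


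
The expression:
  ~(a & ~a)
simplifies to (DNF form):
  True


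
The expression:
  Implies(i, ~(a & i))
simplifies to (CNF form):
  ~a | ~i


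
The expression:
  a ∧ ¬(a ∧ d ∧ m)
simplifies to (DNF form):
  (a ∧ ¬d) ∨ (a ∧ ¬m)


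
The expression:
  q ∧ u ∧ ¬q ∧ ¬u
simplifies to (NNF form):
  False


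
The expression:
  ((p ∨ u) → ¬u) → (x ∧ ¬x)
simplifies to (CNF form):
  u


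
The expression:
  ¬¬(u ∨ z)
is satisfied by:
  {z: True, u: True}
  {z: True, u: False}
  {u: True, z: False}


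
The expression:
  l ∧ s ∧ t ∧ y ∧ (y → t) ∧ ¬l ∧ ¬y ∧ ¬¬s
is never true.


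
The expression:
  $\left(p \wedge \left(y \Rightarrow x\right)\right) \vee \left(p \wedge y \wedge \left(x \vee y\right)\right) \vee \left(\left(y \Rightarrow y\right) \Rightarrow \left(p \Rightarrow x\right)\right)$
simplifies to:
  $\text{True}$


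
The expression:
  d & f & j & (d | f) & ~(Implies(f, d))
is never true.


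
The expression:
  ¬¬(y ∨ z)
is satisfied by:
  {y: True, z: True}
  {y: True, z: False}
  {z: True, y: False}


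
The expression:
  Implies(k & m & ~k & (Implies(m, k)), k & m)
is always true.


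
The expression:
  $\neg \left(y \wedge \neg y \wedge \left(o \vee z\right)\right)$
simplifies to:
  $\text{True}$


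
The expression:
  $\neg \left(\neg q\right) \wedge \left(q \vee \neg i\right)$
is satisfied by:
  {q: True}


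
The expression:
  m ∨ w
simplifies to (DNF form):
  m ∨ w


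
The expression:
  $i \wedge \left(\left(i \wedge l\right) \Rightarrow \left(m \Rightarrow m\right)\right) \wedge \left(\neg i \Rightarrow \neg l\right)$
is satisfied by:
  {i: True}


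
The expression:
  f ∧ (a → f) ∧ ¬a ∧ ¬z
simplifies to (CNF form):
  f ∧ ¬a ∧ ¬z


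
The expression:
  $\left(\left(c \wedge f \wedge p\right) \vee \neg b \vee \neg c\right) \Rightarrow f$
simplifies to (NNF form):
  $f \vee \left(b \wedge c\right)$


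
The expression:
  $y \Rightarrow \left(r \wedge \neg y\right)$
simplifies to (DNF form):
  $\neg y$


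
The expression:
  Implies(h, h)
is always true.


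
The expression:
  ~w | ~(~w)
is always true.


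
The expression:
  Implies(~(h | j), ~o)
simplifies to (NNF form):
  h | j | ~o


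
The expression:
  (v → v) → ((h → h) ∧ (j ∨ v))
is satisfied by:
  {v: True, j: True}
  {v: True, j: False}
  {j: True, v: False}


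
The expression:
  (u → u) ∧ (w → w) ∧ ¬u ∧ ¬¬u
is never true.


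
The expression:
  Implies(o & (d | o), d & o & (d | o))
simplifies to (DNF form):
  d | ~o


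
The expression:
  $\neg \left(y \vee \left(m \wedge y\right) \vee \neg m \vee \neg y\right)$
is never true.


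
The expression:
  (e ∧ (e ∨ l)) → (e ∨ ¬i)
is always true.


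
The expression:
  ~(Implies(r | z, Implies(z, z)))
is never true.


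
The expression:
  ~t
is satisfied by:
  {t: False}


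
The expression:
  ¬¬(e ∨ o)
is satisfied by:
  {o: True, e: True}
  {o: True, e: False}
  {e: True, o: False}


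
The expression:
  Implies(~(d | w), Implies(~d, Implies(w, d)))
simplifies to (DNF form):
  True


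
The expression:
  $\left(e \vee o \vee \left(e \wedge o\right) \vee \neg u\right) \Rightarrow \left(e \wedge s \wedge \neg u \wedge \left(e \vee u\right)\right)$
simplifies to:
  $\left(e \vee u\right) \wedge \left(e \vee \neg o\right) \wedge \left(s \vee u\right) \wedge \left(\neg e \vee \neg u\right)$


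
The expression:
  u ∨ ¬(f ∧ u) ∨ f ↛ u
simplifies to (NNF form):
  True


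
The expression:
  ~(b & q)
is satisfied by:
  {q: False, b: False}
  {b: True, q: False}
  {q: True, b: False}


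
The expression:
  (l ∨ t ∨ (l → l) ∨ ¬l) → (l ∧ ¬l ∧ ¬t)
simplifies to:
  False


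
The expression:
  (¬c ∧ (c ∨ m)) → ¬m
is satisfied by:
  {c: True, m: False}
  {m: False, c: False}
  {m: True, c: True}


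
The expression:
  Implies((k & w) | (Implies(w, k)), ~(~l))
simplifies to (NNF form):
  l | (w & ~k)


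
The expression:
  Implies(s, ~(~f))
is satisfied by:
  {f: True, s: False}
  {s: False, f: False}
  {s: True, f: True}


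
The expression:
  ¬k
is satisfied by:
  {k: False}


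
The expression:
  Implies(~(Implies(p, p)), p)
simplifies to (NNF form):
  True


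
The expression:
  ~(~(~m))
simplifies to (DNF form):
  ~m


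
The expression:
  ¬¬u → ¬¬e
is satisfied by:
  {e: True, u: False}
  {u: False, e: False}
  {u: True, e: True}


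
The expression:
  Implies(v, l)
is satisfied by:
  {l: True, v: False}
  {v: False, l: False}
  {v: True, l: True}


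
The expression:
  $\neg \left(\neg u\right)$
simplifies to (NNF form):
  $u$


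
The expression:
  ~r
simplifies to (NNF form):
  ~r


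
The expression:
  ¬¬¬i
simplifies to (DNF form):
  ¬i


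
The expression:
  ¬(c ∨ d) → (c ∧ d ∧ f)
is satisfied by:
  {d: True, c: True}
  {d: True, c: False}
  {c: True, d: False}


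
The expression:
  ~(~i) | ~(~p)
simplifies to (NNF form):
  i | p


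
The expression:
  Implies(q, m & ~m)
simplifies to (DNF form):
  ~q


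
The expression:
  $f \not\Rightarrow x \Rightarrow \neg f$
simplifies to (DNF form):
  $x \vee \neg f$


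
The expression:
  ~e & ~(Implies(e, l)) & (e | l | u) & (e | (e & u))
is never true.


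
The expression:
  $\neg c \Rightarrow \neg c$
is always true.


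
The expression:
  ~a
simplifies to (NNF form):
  ~a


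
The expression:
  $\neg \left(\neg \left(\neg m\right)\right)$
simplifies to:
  $\neg m$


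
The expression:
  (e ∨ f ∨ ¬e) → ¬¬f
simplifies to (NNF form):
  f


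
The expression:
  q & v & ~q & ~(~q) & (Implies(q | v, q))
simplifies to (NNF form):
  False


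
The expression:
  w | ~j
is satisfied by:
  {w: True, j: False}
  {j: False, w: False}
  {j: True, w: True}


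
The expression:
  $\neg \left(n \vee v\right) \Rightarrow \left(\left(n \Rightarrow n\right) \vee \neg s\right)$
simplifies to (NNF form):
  $\text{True}$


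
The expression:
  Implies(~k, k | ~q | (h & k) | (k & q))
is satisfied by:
  {k: True, q: False}
  {q: False, k: False}
  {q: True, k: True}


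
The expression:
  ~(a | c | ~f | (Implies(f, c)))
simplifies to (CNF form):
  f & ~a & ~c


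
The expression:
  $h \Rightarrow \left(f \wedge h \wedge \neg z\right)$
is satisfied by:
  {f: True, z: False, h: False}
  {z: False, h: False, f: False}
  {f: True, z: True, h: False}
  {z: True, f: False, h: False}
  {h: True, f: True, z: False}


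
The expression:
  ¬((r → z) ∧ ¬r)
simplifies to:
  r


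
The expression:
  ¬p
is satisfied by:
  {p: False}


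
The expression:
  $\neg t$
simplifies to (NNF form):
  $\neg t$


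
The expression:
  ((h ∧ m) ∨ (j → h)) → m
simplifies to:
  m ∨ (j ∧ ¬h)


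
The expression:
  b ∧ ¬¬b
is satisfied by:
  {b: True}


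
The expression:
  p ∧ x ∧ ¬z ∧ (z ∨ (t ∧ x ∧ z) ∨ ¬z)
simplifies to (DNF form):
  p ∧ x ∧ ¬z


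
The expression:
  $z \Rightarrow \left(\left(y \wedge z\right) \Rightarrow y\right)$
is always true.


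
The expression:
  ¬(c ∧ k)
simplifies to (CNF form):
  ¬c ∨ ¬k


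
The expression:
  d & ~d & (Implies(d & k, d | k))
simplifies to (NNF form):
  False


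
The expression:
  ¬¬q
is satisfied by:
  {q: True}


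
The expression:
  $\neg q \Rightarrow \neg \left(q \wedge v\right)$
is always true.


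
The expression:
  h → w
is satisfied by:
  {w: True, h: False}
  {h: False, w: False}
  {h: True, w: True}


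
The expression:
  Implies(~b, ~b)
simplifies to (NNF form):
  True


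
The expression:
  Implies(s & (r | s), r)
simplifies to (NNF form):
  r | ~s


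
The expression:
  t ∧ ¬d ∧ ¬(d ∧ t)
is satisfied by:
  {t: True, d: False}


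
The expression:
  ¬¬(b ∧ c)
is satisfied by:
  {c: True, b: True}


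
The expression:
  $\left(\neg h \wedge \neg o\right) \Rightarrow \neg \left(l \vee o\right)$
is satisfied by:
  {o: True, h: True, l: False}
  {o: True, l: False, h: False}
  {h: True, l: False, o: False}
  {h: False, l: False, o: False}
  {o: True, h: True, l: True}
  {o: True, l: True, h: False}
  {h: True, l: True, o: False}


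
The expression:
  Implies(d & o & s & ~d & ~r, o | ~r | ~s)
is always true.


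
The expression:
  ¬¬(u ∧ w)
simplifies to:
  u ∧ w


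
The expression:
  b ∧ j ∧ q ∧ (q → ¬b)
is never true.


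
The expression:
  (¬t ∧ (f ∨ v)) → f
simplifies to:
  f ∨ t ∨ ¬v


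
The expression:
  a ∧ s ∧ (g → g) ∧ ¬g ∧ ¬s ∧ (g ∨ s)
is never true.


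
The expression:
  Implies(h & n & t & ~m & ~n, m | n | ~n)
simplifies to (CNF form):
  True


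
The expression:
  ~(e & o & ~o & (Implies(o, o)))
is always true.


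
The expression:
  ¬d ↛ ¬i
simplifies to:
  i ∧ ¬d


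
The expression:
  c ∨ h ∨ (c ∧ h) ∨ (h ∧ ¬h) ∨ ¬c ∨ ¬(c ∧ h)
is always true.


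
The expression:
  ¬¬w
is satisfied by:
  {w: True}


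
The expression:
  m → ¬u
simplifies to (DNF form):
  ¬m ∨ ¬u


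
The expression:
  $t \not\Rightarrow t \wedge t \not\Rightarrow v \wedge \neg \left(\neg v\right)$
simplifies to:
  $\text{False}$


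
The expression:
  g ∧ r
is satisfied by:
  {r: True, g: True}


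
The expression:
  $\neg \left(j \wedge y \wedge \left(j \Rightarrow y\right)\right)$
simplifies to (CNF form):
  $\neg j \vee \neg y$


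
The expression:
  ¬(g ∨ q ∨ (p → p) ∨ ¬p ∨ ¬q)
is never true.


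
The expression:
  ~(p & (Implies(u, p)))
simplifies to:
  ~p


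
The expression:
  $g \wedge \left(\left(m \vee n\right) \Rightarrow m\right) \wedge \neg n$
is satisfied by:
  {g: True, n: False}


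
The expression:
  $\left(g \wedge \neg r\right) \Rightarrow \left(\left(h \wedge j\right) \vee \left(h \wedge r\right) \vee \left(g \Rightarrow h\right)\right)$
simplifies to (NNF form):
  $h \vee r \vee \neg g$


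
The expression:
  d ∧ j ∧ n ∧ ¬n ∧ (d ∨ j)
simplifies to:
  False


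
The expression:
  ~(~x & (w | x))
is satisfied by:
  {x: True, w: False}
  {w: False, x: False}
  {w: True, x: True}


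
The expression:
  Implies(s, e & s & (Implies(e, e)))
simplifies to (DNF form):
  e | ~s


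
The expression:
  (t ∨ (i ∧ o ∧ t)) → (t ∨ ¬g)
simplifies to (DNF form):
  True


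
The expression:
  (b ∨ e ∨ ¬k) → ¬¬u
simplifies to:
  u ∨ (k ∧ ¬b ∧ ¬e)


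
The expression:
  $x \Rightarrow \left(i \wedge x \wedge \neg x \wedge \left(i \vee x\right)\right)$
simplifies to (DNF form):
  $\neg x$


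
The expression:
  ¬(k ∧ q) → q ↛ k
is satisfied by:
  {q: True}


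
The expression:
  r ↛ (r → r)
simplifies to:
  False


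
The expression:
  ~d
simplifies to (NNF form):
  ~d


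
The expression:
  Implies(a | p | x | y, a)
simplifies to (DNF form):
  a | (~p & ~x & ~y)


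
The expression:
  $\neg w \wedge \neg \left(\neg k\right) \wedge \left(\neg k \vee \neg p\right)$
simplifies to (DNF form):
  $k \wedge \neg p \wedge \neg w$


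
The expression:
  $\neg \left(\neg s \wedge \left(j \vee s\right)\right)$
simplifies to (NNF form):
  $s \vee \neg j$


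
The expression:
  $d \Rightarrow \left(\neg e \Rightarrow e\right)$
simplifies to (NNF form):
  $e \vee \neg d$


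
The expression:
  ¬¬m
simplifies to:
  m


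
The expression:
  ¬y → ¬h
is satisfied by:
  {y: True, h: False}
  {h: False, y: False}
  {h: True, y: True}


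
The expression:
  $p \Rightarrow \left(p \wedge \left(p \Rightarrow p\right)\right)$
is always true.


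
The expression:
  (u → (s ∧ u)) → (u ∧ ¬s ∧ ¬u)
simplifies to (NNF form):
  u ∧ ¬s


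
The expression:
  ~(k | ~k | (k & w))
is never true.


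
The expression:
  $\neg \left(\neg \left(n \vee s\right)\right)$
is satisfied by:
  {n: True, s: True}
  {n: True, s: False}
  {s: True, n: False}


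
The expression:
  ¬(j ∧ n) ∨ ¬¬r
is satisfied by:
  {r: True, n: False, j: False}
  {n: False, j: False, r: False}
  {r: True, j: True, n: False}
  {j: True, n: False, r: False}
  {r: True, n: True, j: False}
  {n: True, r: False, j: False}
  {r: True, j: True, n: True}


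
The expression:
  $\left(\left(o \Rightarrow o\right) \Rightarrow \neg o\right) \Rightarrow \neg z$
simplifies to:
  $o \vee \neg z$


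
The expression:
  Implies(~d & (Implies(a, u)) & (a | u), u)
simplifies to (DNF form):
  True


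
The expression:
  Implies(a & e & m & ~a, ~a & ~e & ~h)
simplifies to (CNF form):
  True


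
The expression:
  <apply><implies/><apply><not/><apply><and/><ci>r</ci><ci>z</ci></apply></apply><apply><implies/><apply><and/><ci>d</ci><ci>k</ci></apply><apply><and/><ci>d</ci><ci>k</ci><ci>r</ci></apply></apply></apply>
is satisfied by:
  {r: True, k: False, d: False}
  {k: False, d: False, r: False}
  {r: True, d: True, k: False}
  {d: True, k: False, r: False}
  {r: True, k: True, d: False}
  {k: True, r: False, d: False}
  {r: True, d: True, k: True}


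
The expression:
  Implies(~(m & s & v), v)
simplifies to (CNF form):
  v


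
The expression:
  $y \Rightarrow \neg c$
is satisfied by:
  {c: False, y: False}
  {y: True, c: False}
  {c: True, y: False}


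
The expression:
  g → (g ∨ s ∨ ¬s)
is always true.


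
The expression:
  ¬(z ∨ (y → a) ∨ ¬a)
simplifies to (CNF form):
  False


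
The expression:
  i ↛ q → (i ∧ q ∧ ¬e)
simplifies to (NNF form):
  q ∨ ¬i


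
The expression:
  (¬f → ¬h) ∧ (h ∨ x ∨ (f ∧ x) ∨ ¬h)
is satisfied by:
  {f: True, h: False}
  {h: False, f: False}
  {h: True, f: True}


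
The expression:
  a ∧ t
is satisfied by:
  {t: True, a: True}


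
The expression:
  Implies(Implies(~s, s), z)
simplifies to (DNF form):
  z | ~s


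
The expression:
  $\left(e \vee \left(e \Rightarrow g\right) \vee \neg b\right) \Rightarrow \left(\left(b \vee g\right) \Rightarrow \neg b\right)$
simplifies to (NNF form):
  $\neg b$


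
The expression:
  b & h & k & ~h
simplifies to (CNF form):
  False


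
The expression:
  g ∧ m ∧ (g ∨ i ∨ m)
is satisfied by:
  {m: True, g: True}


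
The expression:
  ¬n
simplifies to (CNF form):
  ¬n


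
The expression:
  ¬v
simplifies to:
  ¬v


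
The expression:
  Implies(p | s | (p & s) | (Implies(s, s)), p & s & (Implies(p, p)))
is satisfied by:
  {p: True, s: True}


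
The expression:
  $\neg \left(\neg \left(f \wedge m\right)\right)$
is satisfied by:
  {m: True, f: True}


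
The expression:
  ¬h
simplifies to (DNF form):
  ¬h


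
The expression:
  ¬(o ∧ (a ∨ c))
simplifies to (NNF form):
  (¬a ∧ ¬c) ∨ ¬o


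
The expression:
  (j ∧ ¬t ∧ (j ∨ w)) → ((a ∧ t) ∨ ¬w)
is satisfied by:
  {t: True, w: False, j: False}
  {w: False, j: False, t: False}
  {j: True, t: True, w: False}
  {j: True, w: False, t: False}
  {t: True, w: True, j: False}
  {w: True, t: False, j: False}
  {j: True, w: True, t: True}


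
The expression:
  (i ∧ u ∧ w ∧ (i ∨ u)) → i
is always true.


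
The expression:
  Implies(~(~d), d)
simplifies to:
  True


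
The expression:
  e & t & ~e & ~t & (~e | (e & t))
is never true.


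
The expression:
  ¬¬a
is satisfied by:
  {a: True}


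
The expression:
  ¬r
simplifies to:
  ¬r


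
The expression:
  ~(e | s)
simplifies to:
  ~e & ~s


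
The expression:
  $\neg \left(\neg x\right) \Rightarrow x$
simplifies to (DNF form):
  $\text{True}$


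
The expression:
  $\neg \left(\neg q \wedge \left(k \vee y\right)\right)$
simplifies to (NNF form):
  $q \vee \left(\neg k \wedge \neg y\right)$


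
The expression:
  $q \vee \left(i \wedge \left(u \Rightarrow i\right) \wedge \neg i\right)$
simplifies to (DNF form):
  $q$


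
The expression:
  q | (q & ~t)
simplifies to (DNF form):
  q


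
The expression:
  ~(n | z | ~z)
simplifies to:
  False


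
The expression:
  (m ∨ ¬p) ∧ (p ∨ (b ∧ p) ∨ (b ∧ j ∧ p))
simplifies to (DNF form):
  m ∧ p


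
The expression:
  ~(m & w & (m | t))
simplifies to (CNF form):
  ~m | ~w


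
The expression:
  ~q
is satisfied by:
  {q: False}


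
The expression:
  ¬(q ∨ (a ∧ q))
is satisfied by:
  {q: False}


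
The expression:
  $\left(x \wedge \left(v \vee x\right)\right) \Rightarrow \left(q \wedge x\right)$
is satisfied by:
  {q: True, x: False}
  {x: False, q: False}
  {x: True, q: True}


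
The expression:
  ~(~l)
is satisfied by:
  {l: True}


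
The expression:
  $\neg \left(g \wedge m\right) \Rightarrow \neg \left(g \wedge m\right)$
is always true.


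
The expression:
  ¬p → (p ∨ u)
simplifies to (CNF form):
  p ∨ u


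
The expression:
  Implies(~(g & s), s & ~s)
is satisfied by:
  {s: True, g: True}


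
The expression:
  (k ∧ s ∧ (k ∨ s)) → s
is always true.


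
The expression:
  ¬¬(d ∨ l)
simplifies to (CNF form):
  d ∨ l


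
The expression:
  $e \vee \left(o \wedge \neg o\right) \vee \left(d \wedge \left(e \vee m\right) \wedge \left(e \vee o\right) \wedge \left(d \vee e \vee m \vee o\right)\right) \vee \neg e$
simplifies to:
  $\text{True}$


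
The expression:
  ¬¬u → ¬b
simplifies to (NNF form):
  ¬b ∨ ¬u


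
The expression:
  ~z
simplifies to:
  ~z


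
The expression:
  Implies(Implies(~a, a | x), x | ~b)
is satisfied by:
  {x: True, a: False, b: False}
  {a: False, b: False, x: False}
  {b: True, x: True, a: False}
  {b: True, a: False, x: False}
  {x: True, a: True, b: False}
  {a: True, x: False, b: False}
  {b: True, a: True, x: True}


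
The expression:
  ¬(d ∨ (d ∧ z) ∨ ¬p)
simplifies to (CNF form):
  p ∧ ¬d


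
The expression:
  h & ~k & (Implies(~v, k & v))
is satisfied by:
  {h: True, v: True, k: False}


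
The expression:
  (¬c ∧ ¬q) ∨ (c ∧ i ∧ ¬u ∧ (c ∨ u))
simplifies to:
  (c ∨ ¬q) ∧ (i ∨ ¬c) ∧ (¬c ∨ ¬u)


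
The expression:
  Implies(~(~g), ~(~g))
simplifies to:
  True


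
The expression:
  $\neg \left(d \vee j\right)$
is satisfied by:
  {d: False, j: False}


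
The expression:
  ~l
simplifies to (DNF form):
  ~l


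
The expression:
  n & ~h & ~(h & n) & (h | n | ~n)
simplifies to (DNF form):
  n & ~h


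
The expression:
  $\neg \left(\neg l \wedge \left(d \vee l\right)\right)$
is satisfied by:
  {l: True, d: False}
  {d: False, l: False}
  {d: True, l: True}


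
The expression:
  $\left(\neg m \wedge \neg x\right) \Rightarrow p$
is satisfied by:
  {x: True, m: True, p: True}
  {x: True, m: True, p: False}
  {x: True, p: True, m: False}
  {x: True, p: False, m: False}
  {m: True, p: True, x: False}
  {m: True, p: False, x: False}
  {p: True, m: False, x: False}


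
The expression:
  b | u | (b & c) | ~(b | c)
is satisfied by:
  {b: True, u: True, c: False}
  {b: True, c: False, u: False}
  {u: True, c: False, b: False}
  {u: False, c: False, b: False}
  {b: True, u: True, c: True}
  {b: True, c: True, u: False}
  {u: True, c: True, b: False}


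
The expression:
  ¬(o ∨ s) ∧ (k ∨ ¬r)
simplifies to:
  ¬o ∧ ¬s ∧ (k ∨ ¬r)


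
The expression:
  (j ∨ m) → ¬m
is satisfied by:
  {m: False}


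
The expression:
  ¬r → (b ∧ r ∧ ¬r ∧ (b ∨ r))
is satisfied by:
  {r: True}


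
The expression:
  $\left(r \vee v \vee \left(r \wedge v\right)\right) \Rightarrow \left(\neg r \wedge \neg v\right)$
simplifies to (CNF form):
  $\neg r \wedge \neg v$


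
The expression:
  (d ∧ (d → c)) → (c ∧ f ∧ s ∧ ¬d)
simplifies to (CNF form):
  ¬c ∨ ¬d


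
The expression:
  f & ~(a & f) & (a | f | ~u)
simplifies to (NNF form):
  f & ~a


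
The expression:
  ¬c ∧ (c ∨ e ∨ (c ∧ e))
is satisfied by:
  {e: True, c: False}


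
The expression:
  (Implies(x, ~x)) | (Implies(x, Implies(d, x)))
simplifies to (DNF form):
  True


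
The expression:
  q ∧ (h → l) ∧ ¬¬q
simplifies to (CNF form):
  q ∧ (l ∨ ¬h)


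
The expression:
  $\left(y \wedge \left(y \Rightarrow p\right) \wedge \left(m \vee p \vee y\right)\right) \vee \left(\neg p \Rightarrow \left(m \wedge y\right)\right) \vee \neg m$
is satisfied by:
  {y: True, p: True, m: False}
  {y: True, m: False, p: False}
  {p: True, m: False, y: False}
  {p: False, m: False, y: False}
  {y: True, p: True, m: True}
  {y: True, m: True, p: False}
  {p: True, m: True, y: False}


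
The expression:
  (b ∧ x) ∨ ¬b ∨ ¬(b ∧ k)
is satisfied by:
  {x: True, k: False, b: False}
  {k: False, b: False, x: False}
  {x: True, b: True, k: False}
  {b: True, k: False, x: False}
  {x: True, k: True, b: False}
  {k: True, x: False, b: False}
  {x: True, b: True, k: True}


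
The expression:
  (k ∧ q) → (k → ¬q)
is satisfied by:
  {k: False, q: False}
  {q: True, k: False}
  {k: True, q: False}


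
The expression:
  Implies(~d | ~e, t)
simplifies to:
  t | (d & e)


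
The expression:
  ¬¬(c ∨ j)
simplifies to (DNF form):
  c ∨ j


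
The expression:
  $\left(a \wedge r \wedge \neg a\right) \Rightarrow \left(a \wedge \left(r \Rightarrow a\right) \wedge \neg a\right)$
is always true.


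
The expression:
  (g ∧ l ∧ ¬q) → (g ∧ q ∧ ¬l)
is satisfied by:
  {q: True, l: False, g: False}
  {l: False, g: False, q: False}
  {g: True, q: True, l: False}
  {g: True, l: False, q: False}
  {q: True, l: True, g: False}
  {l: True, q: False, g: False}
  {g: True, l: True, q: True}


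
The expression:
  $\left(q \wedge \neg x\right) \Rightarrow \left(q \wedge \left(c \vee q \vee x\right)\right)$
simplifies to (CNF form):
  $\text{True}$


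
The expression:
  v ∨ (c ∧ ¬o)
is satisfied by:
  {c: True, v: True, o: False}
  {v: True, o: False, c: False}
  {c: True, v: True, o: True}
  {v: True, o: True, c: False}
  {c: True, o: False, v: False}


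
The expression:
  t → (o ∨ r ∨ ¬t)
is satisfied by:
  {r: True, o: True, t: False}
  {r: True, t: False, o: False}
  {o: True, t: False, r: False}
  {o: False, t: False, r: False}
  {r: True, o: True, t: True}
  {r: True, t: True, o: False}
  {o: True, t: True, r: False}


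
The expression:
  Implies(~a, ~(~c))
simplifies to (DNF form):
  a | c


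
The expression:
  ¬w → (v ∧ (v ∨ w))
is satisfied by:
  {v: True, w: True}
  {v: True, w: False}
  {w: True, v: False}


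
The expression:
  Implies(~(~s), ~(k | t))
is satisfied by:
  {k: False, s: False, t: False}
  {t: True, k: False, s: False}
  {k: True, t: False, s: False}
  {t: True, k: True, s: False}
  {s: True, t: False, k: False}


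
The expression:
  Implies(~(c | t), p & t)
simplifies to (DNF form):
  c | t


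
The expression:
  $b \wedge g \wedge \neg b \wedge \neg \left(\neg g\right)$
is never true.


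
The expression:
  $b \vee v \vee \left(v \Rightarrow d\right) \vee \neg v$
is always true.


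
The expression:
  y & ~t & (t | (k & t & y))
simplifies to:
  False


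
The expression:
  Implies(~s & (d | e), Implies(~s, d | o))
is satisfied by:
  {s: True, d: True, o: True, e: False}
  {s: True, d: True, e: False, o: False}
  {s: True, o: True, e: False, d: False}
  {s: True, e: False, o: False, d: False}
  {d: True, o: True, e: False, s: False}
  {d: True, e: False, o: False, s: False}
  {o: True, d: False, e: False, s: False}
  {d: False, e: False, o: False, s: False}
  {d: True, s: True, e: True, o: True}
  {d: True, s: True, e: True, o: False}
  {s: True, e: True, o: True, d: False}
  {s: True, e: True, d: False, o: False}
  {o: True, e: True, d: True, s: False}
  {e: True, d: True, s: False, o: False}
  {e: True, o: True, s: False, d: False}


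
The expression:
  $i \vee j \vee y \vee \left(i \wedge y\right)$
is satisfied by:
  {i: True, y: True, j: True}
  {i: True, y: True, j: False}
  {i: True, j: True, y: False}
  {i: True, j: False, y: False}
  {y: True, j: True, i: False}
  {y: True, j: False, i: False}
  {j: True, y: False, i: False}


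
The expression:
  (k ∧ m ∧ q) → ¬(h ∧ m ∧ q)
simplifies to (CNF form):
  ¬h ∨ ¬k ∨ ¬m ∨ ¬q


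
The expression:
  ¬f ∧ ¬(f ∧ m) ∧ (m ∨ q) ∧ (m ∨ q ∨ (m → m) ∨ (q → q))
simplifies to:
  ¬f ∧ (m ∨ q)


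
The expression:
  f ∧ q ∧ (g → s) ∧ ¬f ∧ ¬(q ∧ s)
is never true.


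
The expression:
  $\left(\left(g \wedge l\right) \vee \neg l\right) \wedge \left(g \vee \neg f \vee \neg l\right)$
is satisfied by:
  {g: True, l: False}
  {l: False, g: False}
  {l: True, g: True}


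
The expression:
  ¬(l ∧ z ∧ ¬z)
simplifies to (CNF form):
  True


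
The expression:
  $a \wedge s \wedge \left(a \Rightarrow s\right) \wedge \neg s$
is never true.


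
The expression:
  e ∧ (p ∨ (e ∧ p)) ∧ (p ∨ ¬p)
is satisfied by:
  {p: True, e: True}


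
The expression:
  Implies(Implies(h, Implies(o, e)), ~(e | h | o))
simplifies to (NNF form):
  ~e & (h | ~o) & (o | ~h)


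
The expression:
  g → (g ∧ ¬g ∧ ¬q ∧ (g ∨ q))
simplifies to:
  ¬g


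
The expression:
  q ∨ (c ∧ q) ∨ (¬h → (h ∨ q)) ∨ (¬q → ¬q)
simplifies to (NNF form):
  True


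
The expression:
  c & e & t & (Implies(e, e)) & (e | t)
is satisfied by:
  {t: True, c: True, e: True}


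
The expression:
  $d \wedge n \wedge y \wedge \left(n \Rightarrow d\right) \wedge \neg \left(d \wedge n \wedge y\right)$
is never true.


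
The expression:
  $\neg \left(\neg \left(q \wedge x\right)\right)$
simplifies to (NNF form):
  $q \wedge x$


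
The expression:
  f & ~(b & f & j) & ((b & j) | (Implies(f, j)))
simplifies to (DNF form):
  f & j & ~b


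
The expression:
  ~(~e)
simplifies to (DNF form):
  e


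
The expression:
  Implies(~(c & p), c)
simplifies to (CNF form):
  c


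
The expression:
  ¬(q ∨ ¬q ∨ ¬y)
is never true.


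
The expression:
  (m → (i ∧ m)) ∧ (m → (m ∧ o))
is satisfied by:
  {i: True, o: True, m: False}
  {i: True, o: False, m: False}
  {o: True, i: False, m: False}
  {i: False, o: False, m: False}
  {i: True, m: True, o: True}


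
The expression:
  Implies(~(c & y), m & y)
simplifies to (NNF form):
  y & (c | m)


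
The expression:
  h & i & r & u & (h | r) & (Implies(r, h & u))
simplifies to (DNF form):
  h & i & r & u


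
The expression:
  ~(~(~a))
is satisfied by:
  {a: False}


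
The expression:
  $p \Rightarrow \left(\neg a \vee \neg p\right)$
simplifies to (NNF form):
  $\neg a \vee \neg p$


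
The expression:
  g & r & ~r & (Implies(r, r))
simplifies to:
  False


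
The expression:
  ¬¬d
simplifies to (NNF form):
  d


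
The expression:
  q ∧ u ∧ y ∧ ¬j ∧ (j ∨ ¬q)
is never true.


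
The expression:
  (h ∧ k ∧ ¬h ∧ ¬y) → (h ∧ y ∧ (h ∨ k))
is always true.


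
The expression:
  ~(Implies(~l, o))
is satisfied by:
  {o: False, l: False}


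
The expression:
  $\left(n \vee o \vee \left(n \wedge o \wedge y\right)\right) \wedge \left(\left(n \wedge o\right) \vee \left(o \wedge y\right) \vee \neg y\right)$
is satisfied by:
  {n: True, o: True, y: False}
  {o: True, y: False, n: False}
  {n: True, o: True, y: True}
  {o: True, y: True, n: False}
  {n: True, y: False, o: False}
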